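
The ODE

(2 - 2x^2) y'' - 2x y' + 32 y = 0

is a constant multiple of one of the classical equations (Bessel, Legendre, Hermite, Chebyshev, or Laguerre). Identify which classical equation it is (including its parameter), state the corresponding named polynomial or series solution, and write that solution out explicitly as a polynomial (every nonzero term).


All three coefficients share the factor 2; dividing through by 2 gives  (1 - x^2) y'' - x y' + 16 y = 0.
This matches the Chebyshev equation (1 - x^2) y'' - x y' + n^2 y = 0 (note the -x y' term, not -2x y') with n^2 = 16, so n = 4; the polynomial solution is T_4(x).
With y = sum_k a_k x^k, matching x^k gives (k+2)(k+1) a_{k+2} = (k^2 - n^2) a_k = (k - 4)(k + 4) a_k. The right side vanishes at k = 4, so the series with the parity of 4 terminates at degree 4.
Standard normalization: leading coefficient of T_n is 2^(n-1), so a_4 = 2^3 = 8. Work downward with a_k = (k+1)(k+2) a_{k+2} / ((k - 4)(k + 4)):
  a_2 = (3)(4)(8) / ((2 - 4)(2 + 4)) = 96/(-12) = -8
  a_0 = (1)(2)(-8) / ((0 - 4)(0 + 4)) = -16/(-16) = 1
Hence T_4(x) = 8 x^4 - 8 x^2 + 1.

T_4(x); series = 8 x^4 - 8 x^2 + 1


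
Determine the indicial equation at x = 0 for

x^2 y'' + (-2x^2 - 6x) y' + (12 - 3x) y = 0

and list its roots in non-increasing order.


Divide by x^2 to reach normal form y'' + P_1(x) y' + P_2(x) y = 0 with P_1(x) = -2 - 6/x and P_2(x) = -3/x + 12/x^2.
x = 0 is a singular point because the y'-coefficient -2 - 6/x has a pole at x = 0 and the y-coefficient -3/x + 12/x^2 has a pole at x = 0.
It is a regular singular point because x P_1(x) = p(x) = -2x - 6 and x^2 P_2(x) = q(x) = 12 - 3x are polynomials, hence analytic at x = 0.
p(0) = -6,  q(0) = 12.
Indicial equation: r(r-1) + p(0) r + q(0) = 0, i.e. r^2 + (p(0) - 1) r + q(0) = 0, i.e. r^2 - 7 r + 12 = 0.
Discriminant: (-7)^2 - 4(12) = 1, so r = (7 ± 1)/2.
Solving: r_1 = 4, r_2 = 3.

indicial: r^2 - 7 r + 12 = 0; roots r_1 = 4, r_2 = 3


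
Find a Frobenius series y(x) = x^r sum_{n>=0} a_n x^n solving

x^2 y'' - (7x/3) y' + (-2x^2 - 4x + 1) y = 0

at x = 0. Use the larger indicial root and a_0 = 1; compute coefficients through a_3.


Write in Frobenius form y'' + (p(x)/x) y' + (q(x)/x^2) y = 0:
  p(x) = -7/3,  q(x) = -2x^2 - 4x + 1.
Indicial equation: r(r-1) + (-7/3) r + (1) = 0 -> roots r_1 = 3, r_2 = 1/3.
Take r = r_1 = 3. Let y(x) = x^r sum_{n>=0} a_n x^n with a_0 = 1.
Substitute y = x^r sum a_n x^n and match x^{r+n}. The recurrence is
  D(n) a_n - 4 a_{n-1} - 2 a_{n-2} = 0,  where D(n) = (r+n)(r+n-1) + (-7/3)(r+n) + (1).
  a_n = [4 a_{n-1} + 2 a_{n-2}] / D(n).
Since the indicial polynomial factors as (r - r_1)(r - r_2), D(n) = (r_1 + n - r_1)(r_1 + n - r_2) = n(n + 8/3).
Evaluating step by step (a_0 = 1):
  n = 1: D(1) = 1(1 + 8/3) = 11/3; numerator = 4(1) = 4; a_1 = (4)/(11/3) = 12/11
  n = 2: D(2) = 2(2 + 8/3) = 28/3; numerator = 4(12/11) + 2(1) = 70/11; a_2 = (70/11)/(28/3) = 15/22
  n = 3: D(3) = 3(3 + 8/3) = 17; numerator = 4(15/22) + 2(12/11) = 54/11; a_3 = (54/11)/(17) = 54/187

r = 3; a_0 = 1; a_1 = 12/11; a_2 = 15/22; a_3 = 54/187


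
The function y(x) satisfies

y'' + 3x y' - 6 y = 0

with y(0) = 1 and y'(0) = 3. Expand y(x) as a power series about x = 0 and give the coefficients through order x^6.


Ansatz: y(x) = sum_{n>=0} a_n x^n, so y'(x) = sum_{n>=1} n a_n x^(n-1) and y''(x) = sum_{n>=2} n(n-1) a_n x^(n-2).
Substitute into P(x) y'' + Q(x) y' + R(x) y = 0 with P(x) = 1, Q(x) = 3x, R(x) = -6, and match powers of x.
Initial conditions: a_0 = 1, a_1 = 3.
Setting the coefficient of each power of x to zero and solving order by order (substituting the coefficients already found):
  x^0: 2 a_2 - 6 a_0 = 0  ->  2 a_2 = 6 a_0 = 6  ->  a_2 = 3
  x^1: 6 a_3 - 3 a_1 = 0  ->  6 a_3 = 3 a_1 = 9  ->  a_3 = 3/2
  x^2: 12 a_4 = 0  ->  a_4 = 0
  x^3: 20 a_5 + 3 a_3 = 0  ->  20 a_5 = -3 a_3 = -9/2  ->  a_5 = -9/40
  x^4: 30 a_6 + 6 a_4 = 0  ->  30 a_6 = -6 a_4 = 0  ->  a_6 = 0
Truncated series: y(x) = 1 + 3 x + 3 x^2 + (3/2) x^3 - (9/40) x^5 + O(x^7).

a_0 = 1; a_1 = 3; a_2 = 3; a_3 = 3/2; a_4 = 0; a_5 = -9/40; a_6 = 0


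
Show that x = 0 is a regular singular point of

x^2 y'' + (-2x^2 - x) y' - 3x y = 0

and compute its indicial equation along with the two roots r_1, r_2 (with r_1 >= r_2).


Divide by x^2 to reach normal form y'' + P_1(x) y' + P_2(x) y = 0 with P_1(x) = -2 - 1/x and P_2(x) = -3/x.
x = 0 is a singular point because the y'-coefficient -2 - 1/x has a pole at x = 0 and the y-coefficient -3/x has a pole at x = 0.
It is a regular singular point because x P_1(x) = p(x) = -2x - 1 and x^2 P_2(x) = q(x) = -3x are polynomials, hence analytic at x = 0.
p(0) = -1,  q(0) = 0.
Indicial equation: r(r-1) + p(0) r + q(0) = 0, i.e. r^2 + (p(0) - 1) r + q(0) = 0, i.e. r^2 - 2 r = 0.
Discriminant: (-2)^2 - 4(0) = 4, so r = (2 ± 2)/2.
Solving: r_1 = 2, r_2 = 0.

indicial: r^2 - 2 r = 0; roots r_1 = 2, r_2 = 0


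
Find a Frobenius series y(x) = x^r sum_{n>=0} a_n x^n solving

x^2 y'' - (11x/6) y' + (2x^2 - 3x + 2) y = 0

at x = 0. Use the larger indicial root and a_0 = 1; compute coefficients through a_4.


Write in Frobenius form y'' + (p(x)/x) y' + (q(x)/x^2) y = 0:
  p(x) = -11/6,  q(x) = 2x^2 - 3x + 2.
Indicial equation: r(r-1) + (-11/6) r + (2) = 0 -> roots r_1 = 3/2, r_2 = 4/3.
Take r = r_1 = 3/2. Let y(x) = x^r sum_{n>=0} a_n x^n with a_0 = 1.
Substitute y = x^r sum a_n x^n and match x^{r+n}. The recurrence is
  D(n) a_n - 3 a_{n-1} + 2 a_{n-2} = 0,  where D(n) = (r+n)(r+n-1) + (-11/6)(r+n) + (2).
  a_n = [3 a_{n-1} - 2 a_{n-2}] / D(n).
Since the indicial polynomial factors as (r - r_1)(r - r_2), D(n) = (r_1 + n - r_1)(r_1 + n - r_2) = n(n + 1/6).
Evaluating step by step (a_0 = 1):
  n = 1: D(1) = 1(1 + 1/6) = 7/6; numerator = 3(1) = 3; a_1 = (3)/(7/6) = 18/7
  n = 2: D(2) = 2(2 + 1/6) = 13/3; numerator = 3(18/7) - 2(1) = 40/7; a_2 = (40/7)/(13/3) = 120/91
  n = 3: D(3) = 3(3 + 1/6) = 19/2; numerator = 3(120/91) - 2(18/7) = -108/91; a_3 = (-108/91)/(19/2) = -216/1729
  n = 4: D(4) = 4(4 + 1/6) = 50/3; numerator = 3(-216/1729) - 2(120/91) = -744/247; a_4 = (-744/247)/(50/3) = -1116/6175

r = 3/2; a_0 = 1; a_1 = 18/7; a_2 = 120/91; a_3 = -216/1729; a_4 = -1116/6175


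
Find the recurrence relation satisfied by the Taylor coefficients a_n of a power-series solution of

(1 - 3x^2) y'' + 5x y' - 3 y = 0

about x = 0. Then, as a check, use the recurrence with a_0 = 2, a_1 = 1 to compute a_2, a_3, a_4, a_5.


Substitute y = sum_n a_n x^n.
(1 - 3 x^2) y'' contributes (n+2)(n+1) a_{n+2} - 3 n(n-1) a_n at x^n.
5 x y'(x) contributes 5 n a_n at x^n.
-3 y(x) contributes -3 a_n at x^n.
Matching x^n: (n+2)(n+1) a_{n+2} + (-3 n(n-1) + 5 n - 3) a_n = 0.
Thus a_{n+2} = (3 n(n-1) - 5 n + 3) / ((n+1)(n+2)) * a_n.

Check with a_0 = 2, a_1 = 1 (apply the recurrence for n = 0, 1, 2, 3): a_0 = 2, a_1 = 1, a_2 = 3, a_3 = -1/3, a_4 = -1/4, a_5 = -1/10.

a_(n+2) = (3 n(n-1) - 5 n + 3) / ((n+1)(n+2)) * a_n; check: a_0 = 2, a_1 = 1, a_2 = 3, a_3 = -1/3, a_4 = -1/4, a_5 = -1/10


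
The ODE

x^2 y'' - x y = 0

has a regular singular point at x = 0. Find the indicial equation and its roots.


Divide by x^2 to reach normal form y'' + P_1(x) y' + P_2(x) y = 0 with P_1(x) = 0 and P_2(x) = -1/x.
x = 0 is a singular point because the y-coefficient -1/x has a pole at x = 0.
It is a regular singular point because x P_1(x) = p(x) = 0 and x^2 P_2(x) = q(x) = -x are polynomials, hence analytic at x = 0.
p(0) = 0,  q(0) = 0.
Indicial equation: r(r-1) + p(0) r + q(0) = 0, i.e. r^2 + (p(0) - 1) r + q(0) = 0, i.e. r^2 - 1 r = 0.
Discriminant: (-1)^2 - 4(0) = 1, so r = (1 ± 1)/2.
Solving: r_1 = 1, r_2 = 0.

indicial: r^2 - 1 r = 0; roots r_1 = 1, r_2 = 0


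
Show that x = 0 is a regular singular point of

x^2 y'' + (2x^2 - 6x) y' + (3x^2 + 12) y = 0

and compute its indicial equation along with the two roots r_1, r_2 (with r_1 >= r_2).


Divide by x^2 to reach normal form y'' + P_1(x) y' + P_2(x) y = 0 with P_1(x) = 2 - 6/x and P_2(x) = 3 + 12/x^2.
x = 0 is a singular point because the y'-coefficient 2 - 6/x has a pole at x = 0 and the y-coefficient 3 + 12/x^2 has a pole at x = 0.
It is a regular singular point because x P_1(x) = p(x) = 2x - 6 and x^2 P_2(x) = q(x) = 3x^2 + 12 are polynomials, hence analytic at x = 0.
p(0) = -6,  q(0) = 12.
Indicial equation: r(r-1) + p(0) r + q(0) = 0, i.e. r^2 + (p(0) - 1) r + q(0) = 0, i.e. r^2 - 7 r + 12 = 0.
Discriminant: (-7)^2 - 4(12) = 1, so r = (7 ± 1)/2.
Solving: r_1 = 4, r_2 = 3.

indicial: r^2 - 7 r + 12 = 0; roots r_1 = 4, r_2 = 3


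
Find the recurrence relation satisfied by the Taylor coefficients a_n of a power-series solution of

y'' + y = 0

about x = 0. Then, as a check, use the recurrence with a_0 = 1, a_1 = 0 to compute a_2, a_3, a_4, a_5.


Substitute y = sum_n a_n x^n into y'' + (const) y = 0.
y''(x) = sum_{n>=0} (n+2)(n+1) a_{n+2} x^n.
The ODE becomes sum_n [(n+2)(n+1) a_{n+2} + 1 a_n] x^n = 0.
Setting each coefficient to zero gives the recurrence:
  (n+2)(n+1) a_{n+2} + 1 a_n = 0,
  a_{n+2} = -1 / ((n+1)(n+2)) a_n.

Check with a_0 = 1, a_1 = 0 (apply the recurrence for n = 0, 1, 2, 3): a_0 = 1, a_1 = 0, a_2 = -1/2, a_3 = 0, a_4 = 1/24, a_5 = 0.

a_{n+2} = -1/((n+1)(n+2)) * a_n; check: a_0 = 1, a_1 = 0, a_2 = -1/2, a_3 = 0, a_4 = 1/24, a_5 = 0


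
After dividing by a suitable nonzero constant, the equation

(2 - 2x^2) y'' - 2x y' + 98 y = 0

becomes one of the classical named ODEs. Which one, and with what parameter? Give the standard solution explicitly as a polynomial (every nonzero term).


All three coefficients share the factor 2; dividing through by 2 gives  (1 - x^2) y'' - x y' + 49 y = 0.
This matches the Chebyshev equation (1 - x^2) y'' - x y' + n^2 y = 0 (note the -x y' term, not -2x y') with n^2 = 49, so n = 7; the polynomial solution is T_7(x).
With y = sum_k a_k x^k, matching x^k gives (k+2)(k+1) a_{k+2} = (k^2 - n^2) a_k = (k - 7)(k + 7) a_k. The right side vanishes at k = 7, so the series with the parity of 7 terminates at degree 7.
Standard normalization: leading coefficient of T_n is 2^(n-1), so a_7 = 2^6 = 64. Work downward with a_k = (k+1)(k+2) a_{k+2} / ((k - 7)(k + 7)):
  a_5 = (6)(7)(64) / ((5 - 7)(5 + 7)) = 2688/(-24) = -112
  a_3 = (4)(5)(-112) / ((3 - 7)(3 + 7)) = -2240/(-40) = 56
  a_1 = (2)(3)(56) / ((1 - 7)(1 + 7)) = 336/(-48) = -7
Hence T_7(x) = 64 x^7 - 112 x^5 + 56 x^3 - 7 x.

T_7(x); series = 64 x^7 - 112 x^5 + 56 x^3 - 7 x


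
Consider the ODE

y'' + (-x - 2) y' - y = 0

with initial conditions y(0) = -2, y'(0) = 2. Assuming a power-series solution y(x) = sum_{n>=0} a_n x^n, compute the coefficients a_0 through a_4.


Ansatz: y(x) = sum_{n>=0} a_n x^n, so y'(x) = sum_{n>=1} n a_n x^(n-1) and y''(x) = sum_{n>=2} n(n-1) a_n x^(n-2).
Substitute into P(x) y'' + Q(x) y' + R(x) y = 0 with P(x) = 1, Q(x) = -x - 2, R(x) = -1, and match powers of x.
Initial conditions: a_0 = -2, a_1 = 2.
Setting the coefficient of each power of x to zero and solving order by order (substituting the coefficients already found):
  x^0: 2 a_2 - 2 a_1 - a_0 = 0  ->  2 a_2 = 2 a_1 + a_0 = 2  ->  a_2 = 1
  x^1: 6 a_3 - 4 a_2 - 2 a_1 = 0  ->  6 a_3 = 4 a_2 + 2 a_1 = 8  ->  a_3 = 4/3
  x^2: 12 a_4 - 6 a_3 - 3 a_2 = 0  ->  12 a_4 = 6 a_3 + 3 a_2 = 11  ->  a_4 = 11/12
Truncated series: y(x) = -2 + 2 x + x^2 + (4/3) x^3 + (11/12) x^4 + O(x^5).

a_0 = -2; a_1 = 2; a_2 = 1; a_3 = 4/3; a_4 = 11/12


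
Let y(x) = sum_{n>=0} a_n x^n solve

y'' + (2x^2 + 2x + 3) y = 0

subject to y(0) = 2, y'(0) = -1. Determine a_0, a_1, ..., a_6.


Ansatz: y(x) = sum_{n>=0} a_n x^n, so y'(x) = sum_{n>=1} n a_n x^(n-1) and y''(x) = sum_{n>=2} n(n-1) a_n x^(n-2).
Substitute into P(x) y'' + Q(x) y' + R(x) y = 0 with P(x) = 1, Q(x) = 0, R(x) = 2x^2 + 2x + 3, and match powers of x.
Initial conditions: a_0 = 2, a_1 = -1.
Setting the coefficient of each power of x to zero and solving order by order (substituting the coefficients already found):
  x^0: 2 a_2 + 3 a_0 = 0  ->  2 a_2 = -3 a_0 = -6  ->  a_2 = -3
  x^1: 6 a_3 + 3 a_1 + 2 a_0 = 0  ->  6 a_3 = -3 a_1 - 2 a_0 = -1  ->  a_3 = -1/6
  x^2: 12 a_4 + 3 a_2 + 2 a_1 + 2 a_0 = 0  ->  12 a_4 = -3 a_2 - 2 a_1 - 2 a_0 = 7  ->  a_4 = 7/12
  x^3: 20 a_5 + 3 a_3 + 2 a_2 + 2 a_1 = 0  ->  20 a_5 = -3 a_3 - 2 a_2 - 2 a_1 = 17/2  ->  a_5 = 17/40
  x^4: 30 a_6 + 3 a_4 + 2 a_3 + 2 a_2 = 0  ->  30 a_6 = -3 a_4 - 2 a_3 - 2 a_2 = 55/12  ->  a_6 = 11/72
Truncated series: y(x) = 2 - x - 3 x^2 - (1/6) x^3 + (7/12) x^4 + (17/40) x^5 + (11/72) x^6 + O(x^7).

a_0 = 2; a_1 = -1; a_2 = -3; a_3 = -1/6; a_4 = 7/12; a_5 = 17/40; a_6 = 11/72


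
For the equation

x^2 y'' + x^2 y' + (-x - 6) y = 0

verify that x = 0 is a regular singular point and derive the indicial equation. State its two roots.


Divide by x^2 to reach normal form y'' + P_1(x) y' + P_2(x) y = 0 with P_1(x) = 1 and P_2(x) = -1/x - 6/x^2.
x = 0 is a singular point because the y-coefficient -1/x - 6/x^2 has a pole at x = 0.
It is a regular singular point because x P_1(x) = p(x) = x and x^2 P_2(x) = q(x) = -x - 6 are polynomials, hence analytic at x = 0.
p(0) = 0,  q(0) = -6.
Indicial equation: r(r-1) + p(0) r + q(0) = 0, i.e. r^2 + (p(0) - 1) r + q(0) = 0, i.e. r^2 - 1 r - 6 = 0.
Discriminant: (-1)^2 - 4(-6) = 25, so r = (1 ± 5)/2.
Solving: r_1 = 3, r_2 = -2.

indicial: r^2 - 1 r - 6 = 0; roots r_1 = 3, r_2 = -2


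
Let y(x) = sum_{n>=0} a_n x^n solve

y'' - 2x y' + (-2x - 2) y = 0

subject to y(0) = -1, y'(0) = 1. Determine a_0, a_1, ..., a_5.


Ansatz: y(x) = sum_{n>=0} a_n x^n, so y'(x) = sum_{n>=1} n a_n x^(n-1) and y''(x) = sum_{n>=2} n(n-1) a_n x^(n-2).
Substitute into P(x) y'' + Q(x) y' + R(x) y = 0 with P(x) = 1, Q(x) = -2x, R(x) = -2x - 2, and match powers of x.
Initial conditions: a_0 = -1, a_1 = 1.
Setting the coefficient of each power of x to zero and solving order by order (substituting the coefficients already found):
  x^0: 2 a_2 - 2 a_0 = 0  ->  2 a_2 = 2 a_0 = -2  ->  a_2 = -1
  x^1: 6 a_3 - 4 a_1 - 2 a_0 = 0  ->  6 a_3 = 4 a_1 + 2 a_0 = 2  ->  a_3 = 1/3
  x^2: 12 a_4 - 6 a_2 - 2 a_1 = 0  ->  12 a_4 = 6 a_2 + 2 a_1 = -4  ->  a_4 = -1/3
  x^3: 20 a_5 - 8 a_3 - 2 a_2 = 0  ->  20 a_5 = 8 a_3 + 2 a_2 = 2/3  ->  a_5 = 1/30
Truncated series: y(x) = -1 + x - x^2 + (1/3) x^3 - (1/3) x^4 + (1/30) x^5 + O(x^6).

a_0 = -1; a_1 = 1; a_2 = -1; a_3 = 1/3; a_4 = -1/3; a_5 = 1/30


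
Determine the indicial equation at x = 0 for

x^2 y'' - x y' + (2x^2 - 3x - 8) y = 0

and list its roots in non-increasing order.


Divide by x^2 to reach normal form y'' + P_1(x) y' + P_2(x) y = 0 with P_1(x) = -1/x and P_2(x) = 2 - 3/x - 8/x^2.
x = 0 is a singular point because the y'-coefficient -1/x has a pole at x = 0 and the y-coefficient 2 - 3/x - 8/x^2 has a pole at x = 0.
It is a regular singular point because x P_1(x) = p(x) = -1 and x^2 P_2(x) = q(x) = 2x^2 - 3x - 8 are polynomials, hence analytic at x = 0.
p(0) = -1,  q(0) = -8.
Indicial equation: r(r-1) + p(0) r + q(0) = 0, i.e. r^2 + (p(0) - 1) r + q(0) = 0, i.e. r^2 - 2 r - 8 = 0.
Discriminant: (-2)^2 - 4(-8) = 36, so r = (2 ± 6)/2.
Solving: r_1 = 4, r_2 = -2.

indicial: r^2 - 2 r - 8 = 0; roots r_1 = 4, r_2 = -2


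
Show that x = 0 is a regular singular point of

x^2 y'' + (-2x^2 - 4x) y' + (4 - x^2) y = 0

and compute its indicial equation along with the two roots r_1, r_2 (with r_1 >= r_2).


Divide by x^2 to reach normal form y'' + P_1(x) y' + P_2(x) y = 0 with P_1(x) = -2 - 4/x and P_2(x) = -1 + 4/x^2.
x = 0 is a singular point because the y'-coefficient -2 - 4/x has a pole at x = 0 and the y-coefficient -1 + 4/x^2 has a pole at x = 0.
It is a regular singular point because x P_1(x) = p(x) = -2x - 4 and x^2 P_2(x) = q(x) = 4 - x^2 are polynomials, hence analytic at x = 0.
p(0) = -4,  q(0) = 4.
Indicial equation: r(r-1) + p(0) r + q(0) = 0, i.e. r^2 + (p(0) - 1) r + q(0) = 0, i.e. r^2 - 5 r + 4 = 0.
Discriminant: (-5)^2 - 4(4) = 9, so r = (5 ± 3)/2.
Solving: r_1 = 4, r_2 = 1.

indicial: r^2 - 5 r + 4 = 0; roots r_1 = 4, r_2 = 1


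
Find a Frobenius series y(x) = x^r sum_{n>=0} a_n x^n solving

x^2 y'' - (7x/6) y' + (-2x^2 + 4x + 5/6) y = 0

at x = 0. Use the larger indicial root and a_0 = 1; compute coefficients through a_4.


Write in Frobenius form y'' + (p(x)/x) y' + (q(x)/x^2) y = 0:
  p(x) = -7/6,  q(x) = -2x^2 + 4x + 5/6.
Indicial equation: r(r-1) + (-7/6) r + (5/6) = 0 -> roots r_1 = 5/3, r_2 = 1/2.
Take r = r_1 = 5/3. Let y(x) = x^r sum_{n>=0} a_n x^n with a_0 = 1.
Substitute y = x^r sum a_n x^n and match x^{r+n}. The recurrence is
  D(n) a_n + 4 a_{n-1} - 2 a_{n-2} = 0,  where D(n) = (r+n)(r+n-1) + (-7/6)(r+n) + (5/6).
  a_n = [-4 a_{n-1} + 2 a_{n-2}] / D(n).
Since the indicial polynomial factors as (r - r_1)(r - r_2), D(n) = (r_1 + n - r_1)(r_1 + n - r_2) = n(n + 7/6).
Evaluating step by step (a_0 = 1):
  n = 1: D(1) = 1(1 + 7/6) = 13/6; numerator = -4(1) = -4; a_1 = (-4)/(13/6) = -24/13
  n = 2: D(2) = 2(2 + 7/6) = 19/3; numerator = -4(-24/13) + 2(1) = 122/13; a_2 = (122/13)/(19/3) = 366/247
  n = 3: D(3) = 3(3 + 7/6) = 25/2; numerator = -4(366/247) + 2(-24/13) = -2376/247; a_3 = (-2376/247)/(25/2) = -4752/6175
  n = 4: D(4) = 4(4 + 7/6) = 62/3; numerator = -4(-4752/6175) + 2(366/247) = 37308/6175; a_4 = (37308/6175)/(62/3) = 55962/191425

r = 5/3; a_0 = 1; a_1 = -24/13; a_2 = 366/247; a_3 = -4752/6175; a_4 = 55962/191425


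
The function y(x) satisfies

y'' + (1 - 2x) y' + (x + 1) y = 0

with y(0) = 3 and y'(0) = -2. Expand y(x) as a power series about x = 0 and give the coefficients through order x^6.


Ansatz: y(x) = sum_{n>=0} a_n x^n, so y'(x) = sum_{n>=1} n a_n x^(n-1) and y''(x) = sum_{n>=2} n(n-1) a_n x^(n-2).
Substitute into P(x) y'' + Q(x) y' + R(x) y = 0 with P(x) = 1, Q(x) = 1 - 2x, R(x) = x + 1, and match powers of x.
Initial conditions: a_0 = 3, a_1 = -2.
Setting the coefficient of each power of x to zero and solving order by order (substituting the coefficients already found):
  x^0: 2 a_2 + a_1 + a_0 = 0  ->  2 a_2 = -a_1 - a_0 = -1  ->  a_2 = -1/2
  x^1: 6 a_3 + 2 a_2 - a_1 + a_0 = 0  ->  6 a_3 = -2 a_2 + a_1 - a_0 = -4  ->  a_3 = -2/3
  x^2: 12 a_4 + 3 a_3 - 3 a_2 + a_1 = 0  ->  12 a_4 = -3 a_3 + 3 a_2 - a_1 = 5/2  ->  a_4 = 5/24
  x^3: 20 a_5 + 4 a_4 - 5 a_3 + a_2 = 0  ->  20 a_5 = -4 a_4 + 5 a_3 - a_2 = -11/3  ->  a_5 = -11/60
  x^4: 30 a_6 + 5 a_5 - 7 a_4 + a_3 = 0  ->  30 a_6 = -5 a_5 + 7 a_4 - a_3 = 73/24  ->  a_6 = 73/720
Truncated series: y(x) = 3 - 2 x - (1/2) x^2 - (2/3) x^3 + (5/24) x^4 - (11/60) x^5 + (73/720) x^6 + O(x^7).

a_0 = 3; a_1 = -2; a_2 = -1/2; a_3 = -2/3; a_4 = 5/24; a_5 = -11/60; a_6 = 73/720


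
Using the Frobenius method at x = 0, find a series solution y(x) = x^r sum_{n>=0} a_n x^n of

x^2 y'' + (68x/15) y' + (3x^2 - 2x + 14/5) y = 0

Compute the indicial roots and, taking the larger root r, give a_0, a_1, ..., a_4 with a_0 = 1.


Write in Frobenius form y'' + (p(x)/x) y' + (q(x)/x^2) y = 0:
  p(x) = 68/15,  q(x) = 3x^2 - 2x + 14/5.
Indicial equation: r(r-1) + (68/15) r + (14/5) = 0 -> roots r_1 = -6/5, r_2 = -7/3.
Take r = r_1 = -6/5. Let y(x) = x^r sum_{n>=0} a_n x^n with a_0 = 1.
Substitute y = x^r sum a_n x^n and match x^{r+n}. The recurrence is
  D(n) a_n - 2 a_{n-1} + 3 a_{n-2} = 0,  where D(n) = (r+n)(r+n-1) + (68/15)(r+n) + (14/5).
  a_n = [2 a_{n-1} - 3 a_{n-2}] / D(n).
Since the indicial polynomial factors as (r - r_1)(r - r_2), D(n) = (r_1 + n - r_1)(r_1 + n - r_2) = n(n + 17/15).
Evaluating step by step (a_0 = 1):
  n = 1: D(1) = 1(1 + 17/15) = 32/15; numerator = 2(1) = 2; a_1 = (2)/(32/15) = 15/16
  n = 2: D(2) = 2(2 + 17/15) = 94/15; numerator = 2(15/16) - 3(1) = -9/8; a_2 = (-9/8)/(94/15) = -135/752
  n = 3: D(3) = 3(3 + 17/15) = 62/5; numerator = 2(-135/752) - 3(15/16) = -2385/752; a_3 = (-2385/752)/(62/5) = -11925/46624
  n = 4: D(4) = 4(4 + 17/15) = 308/15; numerator = 2(-11925/46624) - 3(-135/752) = 315/11656; a_4 = (315/11656)/(308/15) = 675/512864

r = -6/5; a_0 = 1; a_1 = 15/16; a_2 = -135/752; a_3 = -11925/46624; a_4 = 675/512864


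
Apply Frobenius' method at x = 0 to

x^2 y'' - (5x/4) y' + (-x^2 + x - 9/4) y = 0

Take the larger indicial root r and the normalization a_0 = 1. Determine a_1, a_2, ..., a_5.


Write in Frobenius form y'' + (p(x)/x) y' + (q(x)/x^2) y = 0:
  p(x) = -5/4,  q(x) = -x^2 + x - 9/4.
Indicial equation: r(r-1) + (-5/4) r + (-9/4) = 0 -> roots r_1 = 3, r_2 = -3/4.
Take r = r_1 = 3. Let y(x) = x^r sum_{n>=0} a_n x^n with a_0 = 1.
Substitute y = x^r sum a_n x^n and match x^{r+n}. The recurrence is
  D(n) a_n + 1 a_{n-1} - 1 a_{n-2} = 0,  where D(n) = (r+n)(r+n-1) + (-5/4)(r+n) + (-9/4).
  a_n = [-1 a_{n-1} + 1 a_{n-2}] / D(n).
Since the indicial polynomial factors as (r - r_1)(r - r_2), D(n) = (r_1 + n - r_1)(r_1 + n - r_2) = n(n + 15/4).
Evaluating step by step (a_0 = 1):
  n = 1: D(1) = 1(1 + 15/4) = 19/4; numerator = -1(1) = -1; a_1 = (-1)/(19/4) = -4/19
  n = 2: D(2) = 2(2 + 15/4) = 23/2; numerator = -1(-4/19) + 1(1) = 23/19; a_2 = (23/19)/(23/2) = 2/19
  n = 3: D(3) = 3(3 + 15/4) = 81/4; numerator = -1(2/19) + 1(-4/19) = -6/19; a_3 = (-6/19)/(81/4) = -8/513
  n = 4: D(4) = 4(4 + 15/4) = 31; numerator = -1(-8/513) + 1(2/19) = 62/513; a_4 = (62/513)/(31) = 2/513
  n = 5: D(5) = 5(5 + 15/4) = 175/4; numerator = -1(2/513) + 1(-8/513) = -10/513; a_5 = (-10/513)/(175/4) = -8/17955

r = 3; a_0 = 1; a_1 = -4/19; a_2 = 2/19; a_3 = -8/513; a_4 = 2/513; a_5 = -8/17955


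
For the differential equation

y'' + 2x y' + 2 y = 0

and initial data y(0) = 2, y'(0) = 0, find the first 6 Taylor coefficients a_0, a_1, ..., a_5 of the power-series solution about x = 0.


Ansatz: y(x) = sum_{n>=0} a_n x^n, so y'(x) = sum_{n>=1} n a_n x^(n-1) and y''(x) = sum_{n>=2} n(n-1) a_n x^(n-2).
Substitute into P(x) y'' + Q(x) y' + R(x) y = 0 with P(x) = 1, Q(x) = 2x, R(x) = 2, and match powers of x.
Initial conditions: a_0 = 2, a_1 = 0.
Setting the coefficient of each power of x to zero and solving order by order (substituting the coefficients already found):
  x^0: 2 a_2 + 2 a_0 = 0  ->  2 a_2 = -2 a_0 = -4  ->  a_2 = -2
  x^1: 6 a_3 + 4 a_1 = 0  ->  6 a_3 = -4 a_1 = 0  ->  a_3 = 0
  x^2: 12 a_4 + 6 a_2 = 0  ->  12 a_4 = -6 a_2 = 12  ->  a_4 = 1
  x^3: 20 a_5 + 8 a_3 = 0  ->  20 a_5 = -8 a_3 = 0  ->  a_5 = 0
Truncated series: y(x) = 2 - 2 x^2 + x^4 + O(x^6).

a_0 = 2; a_1 = 0; a_2 = -2; a_3 = 0; a_4 = 1; a_5 = 0


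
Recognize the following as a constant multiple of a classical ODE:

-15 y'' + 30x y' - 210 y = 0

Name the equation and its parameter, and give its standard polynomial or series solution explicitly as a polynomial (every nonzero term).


All three coefficients share the factor -15; dividing through by -15 gives  y'' - 2x y' + 14 y = 0.
This matches the Hermite equation y'' - 2x y' + 2n y = 0 with 2n = 14, so n = 7; the polynomial solution is H_7(x).
With y = sum_k a_k x^k, matching x^k gives (k+2)(k+1) a_{k+2} = 2(k - n) a_k = 2(k - 7) a_k. The right side vanishes at k = 7, so the series with the parity of 7 terminates at degree 7.
Standard normalization: leading coefficient of H_n is 2^n, so a_7 = 2^7 = 128. Work downward with a_k = (k+1)(k+2) a_{k+2} / (2(k - n)):
  a_5 = (6)(7)(128) / (2(5 - 7)) = 5376/(-4) = -1344
  a_3 = (4)(5)(-1344) / (2(3 - 7)) = -26880/(-8) = 3360
  a_1 = (2)(3)(3360) / (2(1 - 7)) = 20160/(-12) = -1680
Hence H_7(x) = 128 x^7 - 1344 x^5 + 3360 x^3 - 1680 x.

H_7(x); series = 128 x^7 - 1344 x^5 + 3360 x^3 - 1680 x


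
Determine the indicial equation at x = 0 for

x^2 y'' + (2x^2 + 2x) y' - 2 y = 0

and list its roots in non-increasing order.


Divide by x^2 to reach normal form y'' + P_1(x) y' + P_2(x) y = 0 with P_1(x) = 2 + 2/x and P_2(x) = -2/x^2.
x = 0 is a singular point because the y'-coefficient 2 + 2/x has a pole at x = 0 and the y-coefficient -2/x^2 has a pole at x = 0.
It is a regular singular point because x P_1(x) = p(x) = 2x + 2 and x^2 P_2(x) = q(x) = -2 are polynomials, hence analytic at x = 0.
p(0) = 2,  q(0) = -2.
Indicial equation: r(r-1) + p(0) r + q(0) = 0, i.e. r^2 + (p(0) - 1) r + q(0) = 0, i.e. r^2 + 1 r - 2 = 0.
Discriminant: (1)^2 - 4(-2) = 9, so r = (-1 ± 3)/2.
Solving: r_1 = 1, r_2 = -2.

indicial: r^2 + 1 r - 2 = 0; roots r_1 = 1, r_2 = -2


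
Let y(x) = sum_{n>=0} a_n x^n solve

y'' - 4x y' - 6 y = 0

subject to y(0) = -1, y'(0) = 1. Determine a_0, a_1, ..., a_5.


Ansatz: y(x) = sum_{n>=0} a_n x^n, so y'(x) = sum_{n>=1} n a_n x^(n-1) and y''(x) = sum_{n>=2} n(n-1) a_n x^(n-2).
Substitute into P(x) y'' + Q(x) y' + R(x) y = 0 with P(x) = 1, Q(x) = -4x, R(x) = -6, and match powers of x.
Initial conditions: a_0 = -1, a_1 = 1.
Setting the coefficient of each power of x to zero and solving order by order (substituting the coefficients already found):
  x^0: 2 a_2 - 6 a_0 = 0  ->  2 a_2 = 6 a_0 = -6  ->  a_2 = -3
  x^1: 6 a_3 - 10 a_1 = 0  ->  6 a_3 = 10 a_1 = 10  ->  a_3 = 5/3
  x^2: 12 a_4 - 14 a_2 = 0  ->  12 a_4 = 14 a_2 = -42  ->  a_4 = -7/2
  x^3: 20 a_5 - 18 a_3 = 0  ->  20 a_5 = 18 a_3 = 30  ->  a_5 = 3/2
Truncated series: y(x) = -1 + x - 3 x^2 + (5/3) x^3 - (7/2) x^4 + (3/2) x^5 + O(x^6).

a_0 = -1; a_1 = 1; a_2 = -3; a_3 = 5/3; a_4 = -7/2; a_5 = 3/2


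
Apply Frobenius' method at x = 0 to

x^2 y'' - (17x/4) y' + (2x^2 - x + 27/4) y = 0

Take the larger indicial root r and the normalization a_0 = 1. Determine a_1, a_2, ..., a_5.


Write in Frobenius form y'' + (p(x)/x) y' + (q(x)/x^2) y = 0:
  p(x) = -17/4,  q(x) = 2x^2 - x + 27/4.
Indicial equation: r(r-1) + (-17/4) r + (27/4) = 0 -> roots r_1 = 3, r_2 = 9/4.
Take r = r_1 = 3. Let y(x) = x^r sum_{n>=0} a_n x^n with a_0 = 1.
Substitute y = x^r sum a_n x^n and match x^{r+n}. The recurrence is
  D(n) a_n - 1 a_{n-1} + 2 a_{n-2} = 0,  where D(n) = (r+n)(r+n-1) + (-17/4)(r+n) + (27/4).
  a_n = [1 a_{n-1} - 2 a_{n-2}] / D(n).
Since the indicial polynomial factors as (r - r_1)(r - r_2), D(n) = (r_1 + n - r_1)(r_1 + n - r_2) = n(n + 3/4).
Evaluating step by step (a_0 = 1):
  n = 1: D(1) = 1(1 + 3/4) = 7/4; numerator = 1(1) = 1; a_1 = (1)/(7/4) = 4/7
  n = 2: D(2) = 2(2 + 3/4) = 11/2; numerator = 1(4/7) - 2(1) = -10/7; a_2 = (-10/7)/(11/2) = -20/77
  n = 3: D(3) = 3(3 + 3/4) = 45/4; numerator = 1(-20/77) - 2(4/7) = -108/77; a_3 = (-108/77)/(45/4) = -48/385
  n = 4: D(4) = 4(4 + 3/4) = 19; numerator = 1(-48/385) - 2(-20/77) = 152/385; a_4 = (152/385)/(19) = 8/385
  n = 5: D(5) = 5(5 + 3/4) = 115/4; numerator = 1(8/385) - 2(-48/385) = 104/385; a_5 = (104/385)/(115/4) = 416/44275

r = 3; a_0 = 1; a_1 = 4/7; a_2 = -20/77; a_3 = -48/385; a_4 = 8/385; a_5 = 416/44275


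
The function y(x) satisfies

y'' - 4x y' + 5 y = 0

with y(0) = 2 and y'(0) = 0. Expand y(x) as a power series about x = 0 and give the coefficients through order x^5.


Ansatz: y(x) = sum_{n>=0} a_n x^n, so y'(x) = sum_{n>=1} n a_n x^(n-1) and y''(x) = sum_{n>=2} n(n-1) a_n x^(n-2).
Substitute into P(x) y'' + Q(x) y' + R(x) y = 0 with P(x) = 1, Q(x) = -4x, R(x) = 5, and match powers of x.
Initial conditions: a_0 = 2, a_1 = 0.
Setting the coefficient of each power of x to zero and solving order by order (substituting the coefficients already found):
  x^0: 2 a_2 + 5 a_0 = 0  ->  2 a_2 = -5 a_0 = -10  ->  a_2 = -5
  x^1: 6 a_3 + a_1 = 0  ->  6 a_3 = -a_1 = 0  ->  a_3 = 0
  x^2: 12 a_4 - 3 a_2 = 0  ->  12 a_4 = 3 a_2 = -15  ->  a_4 = -5/4
  x^3: 20 a_5 - 7 a_3 = 0  ->  20 a_5 = 7 a_3 = 0  ->  a_5 = 0
Truncated series: y(x) = 2 - 5 x^2 - (5/4) x^4 + O(x^6).

a_0 = 2; a_1 = 0; a_2 = -5; a_3 = 0; a_4 = -5/4; a_5 = 0


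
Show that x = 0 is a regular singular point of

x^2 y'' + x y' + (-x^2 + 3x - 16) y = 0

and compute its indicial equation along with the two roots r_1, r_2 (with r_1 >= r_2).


Divide by x^2 to reach normal form y'' + P_1(x) y' + P_2(x) y = 0 with P_1(x) = 1/x and P_2(x) = -1 + 3/x - 16/x^2.
x = 0 is a singular point because the y'-coefficient 1/x has a pole at x = 0 and the y-coefficient -1 + 3/x - 16/x^2 has a pole at x = 0.
It is a regular singular point because x P_1(x) = p(x) = 1 and x^2 P_2(x) = q(x) = -x^2 + 3x - 16 are polynomials, hence analytic at x = 0.
p(0) = 1,  q(0) = -16.
Indicial equation: r(r-1) + p(0) r + q(0) = 0, i.e. r^2 + (p(0) - 1) r + q(0) = 0, i.e. r^2 - 16 = 0.
Discriminant: (0)^2 - 4(-16) = 64, so r = (0 ± 8)/2.
Solving: r_1 = 4, r_2 = -4.

indicial: r^2 - 16 = 0; roots r_1 = 4, r_2 = -4


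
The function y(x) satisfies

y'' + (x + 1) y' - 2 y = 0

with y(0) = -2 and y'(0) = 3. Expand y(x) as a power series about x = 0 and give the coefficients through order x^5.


Ansatz: y(x) = sum_{n>=0} a_n x^n, so y'(x) = sum_{n>=1} n a_n x^(n-1) and y''(x) = sum_{n>=2} n(n-1) a_n x^(n-2).
Substitute into P(x) y'' + Q(x) y' + R(x) y = 0 with P(x) = 1, Q(x) = x + 1, R(x) = -2, and match powers of x.
Initial conditions: a_0 = -2, a_1 = 3.
Setting the coefficient of each power of x to zero and solving order by order (substituting the coefficients already found):
  x^0: 2 a_2 + a_1 - 2 a_0 = 0  ->  2 a_2 = -a_1 + 2 a_0 = -7  ->  a_2 = -7/2
  x^1: 6 a_3 + 2 a_2 - a_1 = 0  ->  6 a_3 = -2 a_2 + a_1 = 10  ->  a_3 = 5/3
  x^2: 12 a_4 + 3 a_3 = 0  ->  12 a_4 = -3 a_3 = -5  ->  a_4 = -5/12
  x^3: 20 a_5 + 4 a_4 + a_3 = 0  ->  20 a_5 = -4 a_4 - a_3 = 0  ->  a_5 = 0
Truncated series: y(x) = -2 + 3 x - (7/2) x^2 + (5/3) x^3 - (5/12) x^4 + O(x^6).

a_0 = -2; a_1 = 3; a_2 = -7/2; a_3 = 5/3; a_4 = -5/12; a_5 = 0


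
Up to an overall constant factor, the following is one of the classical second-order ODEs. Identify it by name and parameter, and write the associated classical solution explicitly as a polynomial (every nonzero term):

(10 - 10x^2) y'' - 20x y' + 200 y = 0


All three coefficients share the factor 10; dividing through by 10 gives  (1 - x^2) y'' - 2x y' + 20 y = 0.
This matches the Legendre equation (1 - x^2) y'' - 2x y' + n(n+1) y = 0 (note the -2x y' term) with n(n+1) = 20, so n = 4; the polynomial solution is P_4(x).
With y = sum_k a_k x^k, matching x^k gives (k+2)(k+1) a_{k+2} = [k(k+1) - n(n+1)] a_k = (k - 4)(k + 5) a_k. The right side vanishes at k = 4, so the series with the parity of 4 terminates at degree 4.
Standard normalization (P_n(1) = 1): leading coefficient (2n)!/(2^n (n!)^2) = 40320/(16*576) = 35/8, so a_4 = 35/8. Work downward with a_k = (k+1)(k+2) a_{k+2} / ((k - 4)(k + 5)):
  a_2 = (3)(4)(35/8) / ((2 - 4)(2 + 5)) = (105/2)/(-14) = -15/4
  a_0 = (1)(2)(-15/4) / ((0 - 4)(0 + 5)) = (-15/2)/(-20) = 3/8
Hence P_4(x) = 35 x^4/8 - 15 x^2/4 + 3/8.

P_4(x); series = 35 x^4/8 - 15 x^2/4 + 3/8


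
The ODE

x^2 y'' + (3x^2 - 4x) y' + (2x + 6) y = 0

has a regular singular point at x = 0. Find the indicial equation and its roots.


Divide by x^2 to reach normal form y'' + P_1(x) y' + P_2(x) y = 0 with P_1(x) = 3 - 4/x and P_2(x) = 2/x + 6/x^2.
x = 0 is a singular point because the y'-coefficient 3 - 4/x has a pole at x = 0 and the y-coefficient 2/x + 6/x^2 has a pole at x = 0.
It is a regular singular point because x P_1(x) = p(x) = 3x - 4 and x^2 P_2(x) = q(x) = 2x + 6 are polynomials, hence analytic at x = 0.
p(0) = -4,  q(0) = 6.
Indicial equation: r(r-1) + p(0) r + q(0) = 0, i.e. r^2 + (p(0) - 1) r + q(0) = 0, i.e. r^2 - 5 r + 6 = 0.
Discriminant: (-5)^2 - 4(6) = 1, so r = (5 ± 1)/2.
Solving: r_1 = 3, r_2 = 2.

indicial: r^2 - 5 r + 6 = 0; roots r_1 = 3, r_2 = 2


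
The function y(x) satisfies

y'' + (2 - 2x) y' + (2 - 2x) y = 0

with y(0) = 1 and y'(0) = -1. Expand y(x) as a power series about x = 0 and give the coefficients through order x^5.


Ansatz: y(x) = sum_{n>=0} a_n x^n, so y'(x) = sum_{n>=1} n a_n x^(n-1) and y''(x) = sum_{n>=2} n(n-1) a_n x^(n-2).
Substitute into P(x) y'' + Q(x) y' + R(x) y = 0 with P(x) = 1, Q(x) = 2 - 2x, R(x) = 2 - 2x, and match powers of x.
Initial conditions: a_0 = 1, a_1 = -1.
Setting the coefficient of each power of x to zero and solving order by order (substituting the coefficients already found):
  x^0: 2 a_2 + 2 a_1 + 2 a_0 = 0  ->  2 a_2 = -2 a_1 - 2 a_0 = 0  ->  a_2 = 0
  x^1: 6 a_3 + 4 a_2 - 2 a_0 = 0  ->  6 a_3 = -4 a_2 + 2 a_0 = 2  ->  a_3 = 1/3
  x^2: 12 a_4 + 6 a_3 - 2 a_2 - 2 a_1 = 0  ->  12 a_4 = -6 a_3 + 2 a_2 + 2 a_1 = -4  ->  a_4 = -1/3
  x^3: 20 a_5 + 8 a_4 - 4 a_3 - 2 a_2 = 0  ->  20 a_5 = -8 a_4 + 4 a_3 + 2 a_2 = 4  ->  a_5 = 1/5
Truncated series: y(x) = 1 - x + (1/3) x^3 - (1/3) x^4 + (1/5) x^5 + O(x^6).

a_0 = 1; a_1 = -1; a_2 = 0; a_3 = 1/3; a_4 = -1/3; a_5 = 1/5


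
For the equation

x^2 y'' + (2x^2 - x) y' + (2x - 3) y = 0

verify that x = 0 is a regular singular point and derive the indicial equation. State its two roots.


Divide by x^2 to reach normal form y'' + P_1(x) y' + P_2(x) y = 0 with P_1(x) = 2 - 1/x and P_2(x) = 2/x - 3/x^2.
x = 0 is a singular point because the y'-coefficient 2 - 1/x has a pole at x = 0 and the y-coefficient 2/x - 3/x^2 has a pole at x = 0.
It is a regular singular point because x P_1(x) = p(x) = 2x - 1 and x^2 P_2(x) = q(x) = 2x - 3 are polynomials, hence analytic at x = 0.
p(0) = -1,  q(0) = -3.
Indicial equation: r(r-1) + p(0) r + q(0) = 0, i.e. r^2 + (p(0) - 1) r + q(0) = 0, i.e. r^2 - 2 r - 3 = 0.
Discriminant: (-2)^2 - 4(-3) = 16, so r = (2 ± 4)/2.
Solving: r_1 = 3, r_2 = -1.

indicial: r^2 - 2 r - 3 = 0; roots r_1 = 3, r_2 = -1


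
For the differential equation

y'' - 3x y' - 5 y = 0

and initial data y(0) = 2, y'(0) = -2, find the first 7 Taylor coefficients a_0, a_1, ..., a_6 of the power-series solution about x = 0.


Ansatz: y(x) = sum_{n>=0} a_n x^n, so y'(x) = sum_{n>=1} n a_n x^(n-1) and y''(x) = sum_{n>=2} n(n-1) a_n x^(n-2).
Substitute into P(x) y'' + Q(x) y' + R(x) y = 0 with P(x) = 1, Q(x) = -3x, R(x) = -5, and match powers of x.
Initial conditions: a_0 = 2, a_1 = -2.
Setting the coefficient of each power of x to zero and solving order by order (substituting the coefficients already found):
  x^0: 2 a_2 - 5 a_0 = 0  ->  2 a_2 = 5 a_0 = 10  ->  a_2 = 5
  x^1: 6 a_3 - 8 a_1 = 0  ->  6 a_3 = 8 a_1 = -16  ->  a_3 = -8/3
  x^2: 12 a_4 - 11 a_2 = 0  ->  12 a_4 = 11 a_2 = 55  ->  a_4 = 55/12
  x^3: 20 a_5 - 14 a_3 = 0  ->  20 a_5 = 14 a_3 = -112/3  ->  a_5 = -28/15
  x^4: 30 a_6 - 17 a_4 = 0  ->  30 a_6 = 17 a_4 = 935/12  ->  a_6 = 187/72
Truncated series: y(x) = 2 - 2 x + 5 x^2 - (8/3) x^3 + (55/12) x^4 - (28/15) x^5 + (187/72) x^6 + O(x^7).

a_0 = 2; a_1 = -2; a_2 = 5; a_3 = -8/3; a_4 = 55/12; a_5 = -28/15; a_6 = 187/72


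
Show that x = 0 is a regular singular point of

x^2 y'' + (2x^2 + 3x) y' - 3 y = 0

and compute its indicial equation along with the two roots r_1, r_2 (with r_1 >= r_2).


Divide by x^2 to reach normal form y'' + P_1(x) y' + P_2(x) y = 0 with P_1(x) = 2 + 3/x and P_2(x) = -3/x^2.
x = 0 is a singular point because the y'-coefficient 2 + 3/x has a pole at x = 0 and the y-coefficient -3/x^2 has a pole at x = 0.
It is a regular singular point because x P_1(x) = p(x) = 2x + 3 and x^2 P_2(x) = q(x) = -3 are polynomials, hence analytic at x = 0.
p(0) = 3,  q(0) = -3.
Indicial equation: r(r-1) + p(0) r + q(0) = 0, i.e. r^2 + (p(0) - 1) r + q(0) = 0, i.e. r^2 + 2 r - 3 = 0.
Discriminant: (2)^2 - 4(-3) = 16, so r = (-2 ± 4)/2.
Solving: r_1 = 1, r_2 = -3.

indicial: r^2 + 2 r - 3 = 0; roots r_1 = 1, r_2 = -3


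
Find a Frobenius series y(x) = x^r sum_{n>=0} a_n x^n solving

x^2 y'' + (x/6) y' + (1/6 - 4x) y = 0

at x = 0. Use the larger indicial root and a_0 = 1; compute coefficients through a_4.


Write in Frobenius form y'' + (p(x)/x) y' + (q(x)/x^2) y = 0:
  p(x) = 1/6,  q(x) = 1/6 - 4x.
Indicial equation: r(r-1) + (1/6) r + (1/6) = 0 -> roots r_1 = 1/2, r_2 = 1/3.
Take r = r_1 = 1/2. Let y(x) = x^r sum_{n>=0} a_n x^n with a_0 = 1.
Substitute y = x^r sum a_n x^n and match x^{r+n}. The recurrence is
  D(n) a_n - 4 a_{n-1} = 0,  where D(n) = (r+n)(r+n-1) + (1/6)(r+n) + (1/6).
  a_n = 4 / D(n) * a_{n-1}.
Since the indicial polynomial factors as (r - r_1)(r - r_2), D(n) = (r_1 + n - r_1)(r_1 + n - r_2) = n(n + 1/6).
Evaluating step by step (a_0 = 1):
  n = 1: D(1) = 1(1 + 1/6) = 7/6; numerator = 4(1) = 4; a_1 = (4)/(7/6) = 24/7
  n = 2: D(2) = 2(2 + 1/6) = 13/3; numerator = 4(24/7) = 96/7; a_2 = (96/7)/(13/3) = 288/91
  n = 3: D(3) = 3(3 + 1/6) = 19/2; numerator = 4(288/91) = 1152/91; a_3 = (1152/91)/(19/2) = 2304/1729
  n = 4: D(4) = 4(4 + 1/6) = 50/3; numerator = 4(2304/1729) = 9216/1729; a_4 = (9216/1729)/(50/3) = 13824/43225

r = 1/2; a_0 = 1; a_1 = 24/7; a_2 = 288/91; a_3 = 2304/1729; a_4 = 13824/43225


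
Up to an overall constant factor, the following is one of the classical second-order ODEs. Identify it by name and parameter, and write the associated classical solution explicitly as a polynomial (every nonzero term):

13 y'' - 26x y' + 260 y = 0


All three coefficients share the factor 13; dividing through by 13 gives  y'' - 2x y' + 20 y = 0.
This matches the Hermite equation y'' - 2x y' + 2n y = 0 with 2n = 20, so n = 10; the polynomial solution is H_10(x).
With y = sum_k a_k x^k, matching x^k gives (k+2)(k+1) a_{k+2} = 2(k - n) a_k = 2(k - 10) a_k. The right side vanishes at k = 10, so the series with the parity of 10 terminates at degree 10.
Standard normalization: leading coefficient of H_n is 2^n, so a_10 = 2^10 = 1024. Work downward with a_k = (k+1)(k+2) a_{k+2} / (2(k - n)):
  a_8 = (9)(10)(1024) / (2(8 - 10)) = 92160/(-4) = -23040
  a_6 = (7)(8)(-23040) / (2(6 - 10)) = -1290240/(-8) = 161280
  a_4 = (5)(6)(161280) / (2(4 - 10)) = 4838400/(-12) = -403200
  a_2 = (3)(4)(-403200) / (2(2 - 10)) = -4838400/(-16) = 302400
  a_0 = (1)(2)(302400) / (2(0 - 10)) = 604800/(-20) = -30240
Hence H_10(x) = 1024 x^10 - 23040 x^8 + 161280 x^6 - 403200 x^4 + 302400 x^2 - 30240.

H_10(x); series = 1024 x^10 - 23040 x^8 + 161280 x^6 - 403200 x^4 + 302400 x^2 - 30240


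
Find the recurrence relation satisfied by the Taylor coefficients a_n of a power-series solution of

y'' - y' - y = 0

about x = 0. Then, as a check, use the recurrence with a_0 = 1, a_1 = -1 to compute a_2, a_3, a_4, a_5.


Substitute y = sum_n a_n x^n.
y''(x) has coefficient (n+2)(n+1) a_{n+2} at x^n;
-y'(x) has coefficient -(n+1) a_{n+1} at x^n;
-y(x) has coefficient -1 a_n at x^n.
Matching x^n: (n+2)(n+1) a_{n+2} - (n+1) a_{n+1} - 1 a_n = 0.
Thus a_{n+2} = [(n+1) a_{n+1} + 1 a_n] / ((n+1)(n+2)).

Check with a_0 = 1, a_1 = -1 (apply the recurrence for n = 0, 1, 2, 3): a_0 = 1, a_1 = -1, a_2 = 0, a_3 = -1/6, a_4 = -1/24, a_5 = -1/60.

a_(n+2) = [(n+1) a_(n+1) + 1 a_n] / ((n+1)(n+2)); check: a_0 = 1, a_1 = -1, a_2 = 0, a_3 = -1/6, a_4 = -1/24, a_5 = -1/60


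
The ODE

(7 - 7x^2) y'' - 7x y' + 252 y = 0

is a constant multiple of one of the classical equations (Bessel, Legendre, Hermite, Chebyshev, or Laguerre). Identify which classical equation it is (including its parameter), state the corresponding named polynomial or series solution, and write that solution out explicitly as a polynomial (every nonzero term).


All three coefficients share the factor 7; dividing through by 7 gives  (1 - x^2) y'' - x y' + 36 y = 0.
This matches the Chebyshev equation (1 - x^2) y'' - x y' + n^2 y = 0 (note the -x y' term, not -2x y') with n^2 = 36, so n = 6; the polynomial solution is T_6(x).
With y = sum_k a_k x^k, matching x^k gives (k+2)(k+1) a_{k+2} = (k^2 - n^2) a_k = (k - 6)(k + 6) a_k. The right side vanishes at k = 6, so the series with the parity of 6 terminates at degree 6.
Standard normalization: leading coefficient of T_n is 2^(n-1), so a_6 = 2^5 = 32. Work downward with a_k = (k+1)(k+2) a_{k+2} / ((k - 6)(k + 6)):
  a_4 = (5)(6)(32) / ((4 - 6)(4 + 6)) = 960/(-20) = -48
  a_2 = (3)(4)(-48) / ((2 - 6)(2 + 6)) = -576/(-32) = 18
  a_0 = (1)(2)(18) / ((0 - 6)(0 + 6)) = 36/(-36) = -1
Hence T_6(x) = 32 x^6 - 48 x^4 + 18 x^2 - 1.

T_6(x); series = 32 x^6 - 48 x^4 + 18 x^2 - 1


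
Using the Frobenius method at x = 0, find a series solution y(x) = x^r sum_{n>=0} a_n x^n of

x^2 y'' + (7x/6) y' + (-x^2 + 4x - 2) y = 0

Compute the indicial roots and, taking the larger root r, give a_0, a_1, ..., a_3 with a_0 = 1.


Write in Frobenius form y'' + (p(x)/x) y' + (q(x)/x^2) y = 0:
  p(x) = 7/6,  q(x) = -x^2 + 4x - 2.
Indicial equation: r(r-1) + (7/6) r + (-2) = 0 -> roots r_1 = 4/3, r_2 = -3/2.
Take r = r_1 = 4/3. Let y(x) = x^r sum_{n>=0} a_n x^n with a_0 = 1.
Substitute y = x^r sum a_n x^n and match x^{r+n}. The recurrence is
  D(n) a_n + 4 a_{n-1} - 1 a_{n-2} = 0,  where D(n) = (r+n)(r+n-1) + (7/6)(r+n) + (-2).
  a_n = [-4 a_{n-1} + 1 a_{n-2}] / D(n).
Since the indicial polynomial factors as (r - r_1)(r - r_2), D(n) = (r_1 + n - r_1)(r_1 + n - r_2) = n(n + 17/6).
Evaluating step by step (a_0 = 1):
  n = 1: D(1) = 1(1 + 17/6) = 23/6; numerator = -4(1) = -4; a_1 = (-4)/(23/6) = -24/23
  n = 2: D(2) = 2(2 + 17/6) = 29/3; numerator = -4(-24/23) + 1(1) = 119/23; a_2 = (119/23)/(29/3) = 357/667
  n = 3: D(3) = 3(3 + 17/6) = 35/2; numerator = -4(357/667) + 1(-24/23) = -2124/667; a_3 = (-2124/667)/(35/2) = -4248/23345

r = 4/3; a_0 = 1; a_1 = -24/23; a_2 = 357/667; a_3 = -4248/23345
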